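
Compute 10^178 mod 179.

10^1 ≡ 10 (mod 179)
10^2 ≡ 10^2 = 100 ≡ 100 (mod 179)
10^4 ≡ 100^2 = 10000 ≡ 155 (mod 179)
10^8 ≡ 155^2 = 24025 ≡ 39 (mod 179)
10^16 ≡ 39^2 = 1521 ≡ 89 (mod 179)
10^32 ≡ 89^2 = 7921 ≡ 45 (mod 179)
10^64 ≡ 45^2 = 2025 ≡ 56 (mod 179)
10^128 ≡ 56^2 = 3136 ≡ 93 (mod 179)
178 = 128 + 32 + 16 + 2 in binary powers of 2.
So 10^178 ≡ 93 · 45 · 89 · 100 ≡ 1 (mod 179).
Since the result is 1, base 10 gives no evidence that 179 is composite.

1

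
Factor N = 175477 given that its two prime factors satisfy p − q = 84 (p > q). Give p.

Since p = q + 84, we have 175477 = q(q + 84), so q² + 84q − 175477 = 0.
Discriminant: 84² + 4·175477 = 7056 + 701908 = 708964; √708964 = 842.
q = (−84 + 842)/2 = 379, and p = q + 84 = 463.
Check: 379 · 463 = 175477.

463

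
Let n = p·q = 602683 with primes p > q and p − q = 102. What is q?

Since p = q + 102, we have 602683 = q(q + 102), so q² + 102q − 602683 = 0.
Discriminant: 102² + 4·602683 = 10404 + 2410732 = 2421136; √2421136 = 1556.
q = (−102 + 1556)/2 = 727, and p = q + 102 = 829.
Check: 727 · 829 = 602683.

727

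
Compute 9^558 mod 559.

9^1 ≡ 9 (mod 559)
9^2 ≡ 9^2 = 81 ≡ 81 (mod 559)
9^4 ≡ 81^2 = 6561 ≡ 412 (mod 559)
9^8 ≡ 412^2 = 169744 ≡ 367 (mod 559)
9^16 ≡ 367^2 = 134689 ≡ 529 (mod 559)
9^32 ≡ 529^2 = 279841 ≡ 341 (mod 559)
9^64 ≡ 341^2 = 116281 ≡ 9 (mod 559)
9^128 ≡ 9^2 = 81 ≡ 81 (mod 559)
9^256 ≡ 81^2 = 6561 ≡ 412 (mod 559)
9^512 ≡ 412^2 = 169744 ≡ 367 (mod 559)
558 = 512 + 32 + 8 + 4 + 2 in binary powers of 2.
So 9^558 ≡ 367 · 341 · 367 · 412 · 81 ≡ 274 (mod 559).
Since 274 ≠ 1, base 9 is a Fermat witness: 559 is composite.

274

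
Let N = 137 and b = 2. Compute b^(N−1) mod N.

1

2^1 ≡ 2 (mod 137)
2^2 ≡ 2^2 = 4 ≡ 4 (mod 137)
2^4 ≡ 4^2 = 16 ≡ 16 (mod 137)
2^8 ≡ 16^2 = 256 ≡ 119 (mod 137)
2^16 ≡ 119^2 = 14161 ≡ 50 (mod 137)
2^32 ≡ 50^2 = 2500 ≡ 34 (mod 137)
2^64 ≡ 34^2 = 1156 ≡ 60 (mod 137)
2^128 ≡ 60^2 = 3600 ≡ 38 (mod 137)
136 = 128 + 8 in binary powers of 2.
So 2^136 ≡ 38 · 119 ≡ 1 (mod 137).
Since the result is 1, base 2 gives no evidence that 137 is composite.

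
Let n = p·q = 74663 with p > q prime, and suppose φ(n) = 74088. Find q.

197

φ(n) = (p−1)(q−1) = n − (p+q) + 1, so p + q = 74663 − 74088 + 1 = 576.
p and q are the roots of t² − 576t + 74663 = 0.
Discriminant: 576² − 4·74663 = 331776 − 298652 = 33124; √33124 = 182.
q = (576 − 182)/2 = 197, p = (576 + 182)/2 = 379.
Check: 197 · 379 = 74663.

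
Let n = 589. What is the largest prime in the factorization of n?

589 = 19 · 31
31 is prime.
So 589 = 19 · 31; the largest prime factor is 31.

31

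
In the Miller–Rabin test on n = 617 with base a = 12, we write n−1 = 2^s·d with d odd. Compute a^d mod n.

617 − 1 = 616 = 2^3 · 77, so d = 77.
12^1 ≡ 12 (mod 617)
12^2 ≡ 12^2 = 144 ≡ 144 (mod 617)
12^4 ≡ 144^2 = 20736 ≡ 375 (mod 617)
12^8 ≡ 375^2 = 140625 ≡ 566 (mod 617)
12^16 ≡ 566^2 = 320356 ≡ 133 (mod 617)
12^32 ≡ 133^2 = 17689 ≡ 413 (mod 617)
12^64 ≡ 413^2 = 170569 ≡ 277 (mod 617)
77 = 64 + 8 + 4 + 1 in binary powers of 2.
So 12^77 ≡ 277 · 566 · 375 · 12 ≡ 478 (mod 617).
Squaring chain: 478 → 194 → 616; reaches −1, so base 12 does not prove 617 composite.

478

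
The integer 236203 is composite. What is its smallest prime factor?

11

236203 is odd.
Digit sum 16, not divisible by 3.
Ends in 3: not divisible by 5.
7: 236203 = 7·33743 + 2
11: 236203 = 11·21473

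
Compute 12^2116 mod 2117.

12^1 ≡ 12 (mod 2117)
12^2 ≡ 12^2 = 144 ≡ 144 (mod 2117)
12^4 ≡ 144^2 = 20736 ≡ 1683 (mod 2117)
12^8 ≡ 1683^2 = 2832489 ≡ 2060 (mod 2117)
12^16 ≡ 2060^2 = 4243600 ≡ 1132 (mod 2117)
12^32 ≡ 1132^2 = 1281424 ≡ 639 (mod 2117)
12^64 ≡ 639^2 = 408321 ≡ 1857 (mod 2117)
12^128 ≡ 1857^2 = 3448449 ≡ 1973 (mod 2117)
12^256 ≡ 1973^2 = 3892729 ≡ 1683 (mod 2117)
12^512 ≡ 1683^2 = 2832489 ≡ 2060 (mod 2117)
12^1024 ≡ 2060^2 = 4243600 ≡ 1132 (mod 2117)
12^2048 ≡ 1132^2 = 1281424 ≡ 639 (mod 2117)
2116 = 2048 + 64 + 4 in binary powers of 2.
So 12^2116 ≡ 639 · 1857 · 1683 ≡ 1857 (mod 2117).
Since 1857 ≠ 1, base 12 is a Fermat witness: 2117 is composite.

1857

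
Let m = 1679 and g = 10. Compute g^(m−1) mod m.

10^1 ≡ 10 (mod 1679)
10^2 ≡ 10^2 = 100 ≡ 100 (mod 1679)
10^4 ≡ 100^2 = 10000 ≡ 1605 (mod 1679)
10^8 ≡ 1605^2 = 2576025 ≡ 439 (mod 1679)
10^16 ≡ 439^2 = 192721 ≡ 1315 (mod 1679)
10^32 ≡ 1315^2 = 1729225 ≡ 1534 (mod 1679)
10^64 ≡ 1534^2 = 2353156 ≡ 877 (mod 1679)
10^128 ≡ 877^2 = 769129 ≡ 147 (mod 1679)
10^256 ≡ 147^2 = 21609 ≡ 1461 (mod 1679)
10^512 ≡ 1461^2 = 2134521 ≡ 512 (mod 1679)
10^1024 ≡ 512^2 = 262144 ≡ 220 (mod 1679)
1678 = 1024 + 512 + 128 + 8 + 4 + 2 in binary powers of 2.
So 10^1678 ≡ 220 · 512 · 147 · 439 · 1605 · 100 ≡ 995 (mod 1679).
Since 995 ≠ 1, base 10 is a Fermat witness: 1679 is composite.

995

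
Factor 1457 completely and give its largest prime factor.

47

1457 = 31 · 47
47 is prime.
So 1457 = 31 · 47; the largest prime factor is 47.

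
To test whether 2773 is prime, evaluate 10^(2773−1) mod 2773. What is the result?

1113

10^1 ≡ 10 (mod 2773)
10^2 ≡ 10^2 = 100 ≡ 100 (mod 2773)
10^4 ≡ 100^2 = 10000 ≡ 1681 (mod 2773)
10^8 ≡ 1681^2 = 2825761 ≡ 74 (mod 2773)
10^16 ≡ 74^2 = 5476 ≡ 2703 (mod 2773)
10^32 ≡ 2703^2 = 7306209 ≡ 2127 (mod 2773)
10^64 ≡ 2127^2 = 4524129 ≡ 1366 (mod 2773)
10^128 ≡ 1366^2 = 1865956 ≡ 2500 (mod 2773)
10^256 ≡ 2500^2 = 6250000 ≡ 2431 (mod 2773)
10^512 ≡ 2431^2 = 5909761 ≡ 498 (mod 2773)
10^1024 ≡ 498^2 = 248004 ≡ 1207 (mod 2773)
10^2048 ≡ 1207^2 = 1456849 ≡ 1024 (mod 2773)
2772 = 2048 + 512 + 128 + 64 + 16 + 4 in binary powers of 2.
So 10^2772 ≡ 1024 · 498 · 2500 · 1366 · 2703 · 1681 ≡ 1113 (mod 2773).
Since 1113 ≠ 1, base 10 is a Fermat witness: 2773 is composite.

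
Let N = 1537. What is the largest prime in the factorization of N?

1537 = 29 · 53
53 is prime.
So 1537 = 29 · 53; the largest prime factor is 53.

53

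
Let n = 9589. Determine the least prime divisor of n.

9589 is odd.
Digit sum 31, not divisible by 3.
Ends in 9: not divisible by 5.
7: 9589 = 7·1369 + 6
11: 9589 = 11·871 + 8
13: 9589 = 13·737 + 8
17: 9589 = 17·564 + 1
19: 9589 = 19·504 + 13
23: 9589 = 23·416 + 21
29: 9589 = 29·330 + 19
31: 9589 = 31·309 + 10
37: 9589 = 37·259 + 6
41: 9589 = 41·233 + 36
43: 9589 = 43·223

43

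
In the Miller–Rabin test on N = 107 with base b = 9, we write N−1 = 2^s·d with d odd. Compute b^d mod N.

1

107 − 1 = 106 = 2^1 · 53, so d = 53.
9^1 ≡ 9 (mod 107)
9^2 ≡ 9^2 = 81 ≡ 81 (mod 107)
9^4 ≡ 81^2 = 6561 ≡ 34 (mod 107)
9^8 ≡ 34^2 = 1156 ≡ 86 (mod 107)
9^16 ≡ 86^2 = 7396 ≡ 13 (mod 107)
9^32 ≡ 13^2 = 169 ≡ 62 (mod 107)
53 = 32 + 16 + 4 + 1 in binary powers of 2.
So 9^53 ≡ 62 · 13 · 34 · 9 ≡ 1 (mod 107).
Since 9^d ≡ 1 (mod 107), base 9 does not prove 107 composite.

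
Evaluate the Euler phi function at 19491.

12672

Factor: 19491 = 3 · 73 · 89.
φ(19491) = (3−1) · (73−1) · (89−1) = 2 · 72 · 88 = 12672.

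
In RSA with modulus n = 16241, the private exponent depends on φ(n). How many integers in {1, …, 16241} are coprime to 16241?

Factor: 16241 = 109 · 149.
φ(16241) = (109−1) · (149−1) = 108 · 148 = 15984.

15984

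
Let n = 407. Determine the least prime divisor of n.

407 is odd.
Digit sum 11, not divisible by 3.
Ends in 7: not divisible by 5.
7: 407 = 7·58 + 1
11: 407 = 11·37

11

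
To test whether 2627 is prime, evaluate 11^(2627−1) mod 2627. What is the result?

11^1 ≡ 11 (mod 2627)
11^2 ≡ 11^2 = 121 ≡ 121 (mod 2627)
11^4 ≡ 121^2 = 14641 ≡ 1506 (mod 2627)
11^8 ≡ 1506^2 = 2268036 ≡ 935 (mod 2627)
11^16 ≡ 935^2 = 874225 ≡ 2061 (mod 2627)
11^32 ≡ 2061^2 = 4247721 ≡ 2489 (mod 2627)
11^64 ≡ 2489^2 = 6195121 ≡ 655 (mod 2627)
11^128 ≡ 655^2 = 429025 ≡ 824 (mod 2627)
11^256 ≡ 824^2 = 678976 ≡ 1210 (mod 2627)
11^512 ≡ 1210^2 = 1464100 ≡ 861 (mod 2627)
11^1024 ≡ 861^2 = 741321 ≡ 507 (mod 2627)
11^2048 ≡ 507^2 = 257049 ≡ 2230 (mod 2627)
2626 = 2048 + 512 + 64 + 2 in binary powers of 2.
So 11^2626 ≡ 2230 · 861 · 655 · 121 ≡ 2616 (mod 2627).
Since 2616 ≠ 1, base 11 is a Fermat witness: 2627 is composite.

2616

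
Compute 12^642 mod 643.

1

12^1 ≡ 12 (mod 643)
12^2 ≡ 12^2 = 144 ≡ 144 (mod 643)
12^4 ≡ 144^2 = 20736 ≡ 160 (mod 643)
12^8 ≡ 160^2 = 25600 ≡ 523 (mod 643)
12^16 ≡ 523^2 = 273529 ≡ 254 (mod 643)
12^32 ≡ 254^2 = 64516 ≡ 216 (mod 643)
12^64 ≡ 216^2 = 46656 ≡ 360 (mod 643)
12^128 ≡ 360^2 = 129600 ≡ 357 (mod 643)
12^256 ≡ 357^2 = 127449 ≡ 135 (mod 643)
12^512 ≡ 135^2 = 18225 ≡ 221 (mod 643)
642 = 512 + 128 + 2 in binary powers of 2.
So 12^642 ≡ 221 · 357 · 144 ≡ 1 (mod 643).
Since the result is 1, base 12 gives no evidence that 643 is composite.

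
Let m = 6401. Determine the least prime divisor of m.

37

6401 is odd.
Digit sum 11, not divisible by 3.
Ends in 1: not divisible by 5.
7: 6401 = 7·914 + 3
11: 6401 = 11·581 + 10
13: 6401 = 13·492 + 5
17: 6401 = 17·376 + 9
19: 6401 = 19·336 + 17
23: 6401 = 23·278 + 7
29: 6401 = 29·220 + 21
31: 6401 = 31·206 + 15
37: 6401 = 37·173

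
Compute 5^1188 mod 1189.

674

5^1 ≡ 5 (mod 1189)
5^2 ≡ 5^2 = 25 ≡ 25 (mod 1189)
5^4 ≡ 25^2 = 625 ≡ 625 (mod 1189)
5^8 ≡ 625^2 = 390625 ≡ 633 (mod 1189)
5^16 ≡ 633^2 = 400689 ≡ 1185 (mod 1189)
5^32 ≡ 1185^2 = 1404225 ≡ 16 (mod 1189)
5^64 ≡ 16^2 = 256 ≡ 256 (mod 1189)
5^128 ≡ 256^2 = 65536 ≡ 141 (mod 1189)
5^256 ≡ 141^2 = 19881 ≡ 857 (mod 1189)
5^512 ≡ 857^2 = 734449 ≡ 836 (mod 1189)
5^1024 ≡ 836^2 = 698896 ≡ 953 (mod 1189)
1188 = 1024 + 128 + 32 + 4 in binary powers of 2.
So 5^1188 ≡ 953 · 141 · 16 · 625 ≡ 674 (mod 1189).
Since 674 ≠ 1, base 5 is a Fermat witness: 1189 is composite.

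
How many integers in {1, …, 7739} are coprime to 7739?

Factor: 7739 = 71 · 109.
φ(7739) = (71−1) · (109−1) = 70 · 108 = 7560.

7560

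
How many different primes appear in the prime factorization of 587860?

6

587860 = 2^2 · 146965
146965 = 5 · 29393
29393 = 7 · 4199
4199 = 13 · 323
323 = 17 · 19
587860 = 2^2 · 5 · 7 · 13 · 17 · 19, which has 6 distinct prime factors.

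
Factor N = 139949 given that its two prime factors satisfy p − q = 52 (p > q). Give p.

401

Since p = q + 52, we have 139949 = q(q + 52), so q² + 52q − 139949 = 0.
Discriminant: 52² + 4·139949 = 2704 + 559796 = 562500; √562500 = 750.
q = (−52 + 750)/2 = 349, and p = q + 52 = 401.
Check: 349 · 401 = 139949.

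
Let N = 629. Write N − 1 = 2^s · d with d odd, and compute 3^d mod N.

629 − 1 = 628 = 2^2 · 157, so d = 157.
3^1 ≡ 3 (mod 629)
3^2 ≡ 3^2 = 9 ≡ 9 (mod 629)
3^4 ≡ 9^2 = 81 ≡ 81 (mod 629)
3^8 ≡ 81^2 = 6561 ≡ 271 (mod 629)
3^16 ≡ 271^2 = 73441 ≡ 477 (mod 629)
3^32 ≡ 477^2 = 227529 ≡ 460 (mod 629)
3^64 ≡ 460^2 = 211600 ≡ 256 (mod 629)
3^128 ≡ 256^2 = 65536 ≡ 120 (mod 629)
157 = 128 + 16 + 8 + 4 + 1 in binary powers of 2.
So 3^157 ≡ 120 · 477 · 271 · 81 · 3 ≡ 437 (mod 629).
Squaring chain: 437 → 382; never reaches −1, so base 3 is a Miller–Rabin witness that 629 is composite.

437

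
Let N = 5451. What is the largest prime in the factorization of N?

79

5451 = 3 · 1817
1817 = 23 · 79
79 is prime.
So 5451 = 3 · 23 · 79; the largest prime factor is 79.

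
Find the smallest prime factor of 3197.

3197 is odd.
Digit sum 20, not divisible by 3.
Ends in 7: not divisible by 5.
7: 3197 = 7·456 + 5
11: 3197 = 11·290 + 7
13: 3197 = 13·245 + 12
17: 3197 = 17·188 + 1
19: 3197 = 19·168 + 5
23: 3197 = 23·139

23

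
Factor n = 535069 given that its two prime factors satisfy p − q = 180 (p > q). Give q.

647

Since p = q + 180, we have 535069 = q(q + 180), so q² + 180q − 535069 = 0.
Discriminant: 180² + 4·535069 = 32400 + 2140276 = 2172676; √2172676 = 1474.
q = (−180 + 1474)/2 = 647, and p = q + 180 = 827.
Check: 647 · 827 = 535069.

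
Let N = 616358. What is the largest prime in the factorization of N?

83

616358 = 2 · 308179
308179 = 47 · 6557
6557 = 79 · 83
83 is prime.
So 616358 = 2 · 47 · 79 · 83; the largest prime factor is 83.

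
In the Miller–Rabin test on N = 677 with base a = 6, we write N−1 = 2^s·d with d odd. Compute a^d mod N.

1

677 − 1 = 676 = 2^2 · 169, so d = 169.
6^1 ≡ 6 (mod 677)
6^2 ≡ 6^2 = 36 ≡ 36 (mod 677)
6^4 ≡ 36^2 = 1296 ≡ 619 (mod 677)
6^8 ≡ 619^2 = 383161 ≡ 656 (mod 677)
6^16 ≡ 656^2 = 430336 ≡ 441 (mod 677)
6^32 ≡ 441^2 = 194481 ≡ 182 (mod 677)
6^64 ≡ 182^2 = 33124 ≡ 628 (mod 677)
6^128 ≡ 628^2 = 394384 ≡ 370 (mod 677)
169 = 128 + 32 + 8 + 1 in binary powers of 2.
So 6^169 ≡ 370 · 182 · 656 · 6 ≡ 1 (mod 677).
Since 6^d ≡ 1 (mod 677), base 6 does not prove 677 composite.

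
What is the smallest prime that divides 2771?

17

2771 is odd.
Digit sum 17, not divisible by 3.
Ends in 1: not divisible by 5.
7: 2771 = 7·395 + 6
11: 2771 = 11·251 + 10
13: 2771 = 13·213 + 2
17: 2771 = 17·163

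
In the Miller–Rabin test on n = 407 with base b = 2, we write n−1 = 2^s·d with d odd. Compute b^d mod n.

338

407 − 1 = 406 = 2^1 · 203, so d = 203.
2^1 ≡ 2 (mod 407)
2^2 ≡ 2^2 = 4 ≡ 4 (mod 407)
2^4 ≡ 4^2 = 16 ≡ 16 (mod 407)
2^8 ≡ 16^2 = 256 ≡ 256 (mod 407)
2^16 ≡ 256^2 = 65536 ≡ 9 (mod 407)
2^32 ≡ 9^2 = 81 ≡ 81 (mod 407)
2^64 ≡ 81^2 = 6561 ≡ 49 (mod 407)
2^128 ≡ 49^2 = 2401 ≡ 366 (mod 407)
203 = 128 + 64 + 8 + 2 + 1 in binary powers of 2.
So 2^203 ≡ 366 · 49 · 256 · 4 · 2 ≡ 338 (mod 407).
Squaring chain: 338; never reaches −1, so base 2 is a Miller–Rabin witness that 407 is composite.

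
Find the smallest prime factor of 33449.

33449 is odd.
Digit sum 23, not divisible by 3.
Ends in 9: not divisible by 5.
7: 33449 = 7·4778 + 3
11: 33449 = 11·3040 + 9
13: 33449 = 13·2573

13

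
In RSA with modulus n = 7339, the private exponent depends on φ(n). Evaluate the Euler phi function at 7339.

7120

Factor: 7339 = 41 · 179.
φ(7339) = (41−1) · (179−1) = 40 · 178 = 7120.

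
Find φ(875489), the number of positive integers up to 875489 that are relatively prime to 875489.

Factor: 875489 = 67 · 73 · 179.
φ(875489) = (67−1) · (73−1) · (179−1) = 66 · 72 · 178 = 845856.

845856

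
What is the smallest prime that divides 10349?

79

10349 is odd.
Digit sum 17, not divisible by 3.
Ends in 9: not divisible by 5.
7: 10349 = 7·1478 + 3
11: 10349 = 11·940 + 9
13: 10349 = 13·796 + 1
17: 10349 = 17·608 + 13
19: 10349 = 19·544 + 13
23: 10349 = 23·449 + 22
29: 10349 = 29·356 + 25
31: 10349 = 31·333 + 26
37: 10349 = 37·279 + 26
41: 10349 = 41·252 + 17
43: 10349 = 43·240 + 29
47: 10349 = 47·220 + 9
53: 10349 = 53·195 + 14
59: 10349 = 59·175 + 24
61: 10349 = 61·169 + 40
67: 10349 = 67·154 + 31
71: 10349 = 71·145 + 54
73: 10349 = 73·141 + 56
79: 10349 = 79·131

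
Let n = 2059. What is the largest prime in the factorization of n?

71

2059 = 29 · 71
71 is prime.
So 2059 = 29 · 71; the largest prime factor is 71.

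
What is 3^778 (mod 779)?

214

3^1 ≡ 3 (mod 779)
3^2 ≡ 3^2 = 9 ≡ 9 (mod 779)
3^4 ≡ 9^2 = 81 ≡ 81 (mod 779)
3^8 ≡ 81^2 = 6561 ≡ 329 (mod 779)
3^16 ≡ 329^2 = 108241 ≡ 739 (mod 779)
3^32 ≡ 739^2 = 546121 ≡ 42 (mod 779)
3^64 ≡ 42^2 = 1764 ≡ 206 (mod 779)
3^128 ≡ 206^2 = 42436 ≡ 370 (mod 779)
3^256 ≡ 370^2 = 136900 ≡ 575 (mod 779)
3^512 ≡ 575^2 = 330625 ≡ 329 (mod 779)
778 = 512 + 256 + 8 + 2 in binary powers of 2.
So 3^778 ≡ 329 · 575 · 329 · 9 ≡ 214 (mod 779).
Since 214 ≠ 1, base 3 is a Fermat witness: 779 is composite.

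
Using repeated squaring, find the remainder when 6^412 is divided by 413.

400

6^1 ≡ 6 (mod 413)
6^2 ≡ 6^2 = 36 ≡ 36 (mod 413)
6^4 ≡ 36^2 = 1296 ≡ 57 (mod 413)
6^8 ≡ 57^2 = 3249 ≡ 358 (mod 413)
6^16 ≡ 358^2 = 128164 ≡ 134 (mod 413)
6^32 ≡ 134^2 = 17956 ≡ 197 (mod 413)
6^64 ≡ 197^2 = 38809 ≡ 400 (mod 413)
6^128 ≡ 400^2 = 160000 ≡ 169 (mod 413)
6^256 ≡ 169^2 = 28561 ≡ 64 (mod 413)
412 = 256 + 128 + 16 + 8 + 4 in binary powers of 2.
So 6^412 ≡ 64 · 169 · 134 · 358 · 57 ≡ 400 (mod 413).
Since 400 ≠ 1, base 6 is a Fermat witness: 413 is composite.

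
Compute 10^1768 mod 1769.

1184

10^1 ≡ 10 (mod 1769)
10^2 ≡ 10^2 = 100 ≡ 100 (mod 1769)
10^4 ≡ 100^2 = 10000 ≡ 1155 (mod 1769)
10^8 ≡ 1155^2 = 1334025 ≡ 199 (mod 1769)
10^16 ≡ 199^2 = 39601 ≡ 683 (mod 1769)
10^32 ≡ 683^2 = 466489 ≡ 1242 (mod 1769)
10^64 ≡ 1242^2 = 1542564 ≡ 1765 (mod 1769)
10^128 ≡ 1765^2 = 3115225 ≡ 16 (mod 1769)
10^256 ≡ 16^2 = 256 ≡ 256 (mod 1769)
10^512 ≡ 256^2 = 65536 ≡ 83 (mod 1769)
10^1024 ≡ 83^2 = 6889 ≡ 1582 (mod 1769)
1768 = 1024 + 512 + 128 + 64 + 32 + 8 in binary powers of 2.
So 10^1768 ≡ 1582 · 83 · 16 · 1765 · 1242 · 199 ≡ 1184 (mod 1769).
Since 1184 ≠ 1, base 10 is a Fermat witness: 1769 is composite.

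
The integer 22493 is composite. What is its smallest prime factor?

22493 is odd.
Digit sum 20, not divisible by 3.
Ends in 3: not divisible by 5.
7: 22493 = 7·3213 + 2
11: 22493 = 11·2044 + 9
13: 22493 = 13·1730 + 3
17: 22493 = 17·1323 + 2
19: 22493 = 19·1183 + 16
23: 22493 = 23·977 + 22
29: 22493 = 29·775 + 18
31: 22493 = 31·725 + 18
37: 22493 = 37·607 + 34
41: 22493 = 41·548 + 25
43: 22493 = 43·523 + 4
47: 22493 = 47·478 + 27
53: 22493 = 53·424 + 21
59: 22493 = 59·381 + 14
61: 22493 = 61·368 + 45
67: 22493 = 67·335 + 48
71: 22493 = 71·316 + 57
73: 22493 = 73·308 + 9
79: 22493 = 79·284 + 57
83: 22493 = 83·271

83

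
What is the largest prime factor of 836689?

836689 = 7 · 119527
119527 = 17 · 7031
7031 = 79 · 89
89 is prime.
So 836689 = 7 · 17 · 79 · 89; the largest prime factor is 89.

89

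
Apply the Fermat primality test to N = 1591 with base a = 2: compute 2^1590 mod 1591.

471

2^1 ≡ 2 (mod 1591)
2^2 ≡ 2^2 = 4 ≡ 4 (mod 1591)
2^4 ≡ 4^2 = 16 ≡ 16 (mod 1591)
2^8 ≡ 16^2 = 256 ≡ 256 (mod 1591)
2^16 ≡ 256^2 = 65536 ≡ 305 (mod 1591)
2^32 ≡ 305^2 = 93025 ≡ 747 (mod 1591)
2^64 ≡ 747^2 = 558009 ≡ 1159 (mod 1591)
2^128 ≡ 1159^2 = 1343281 ≡ 477 (mod 1591)
2^256 ≡ 477^2 = 227529 ≡ 16 (mod 1591)
2^512 ≡ 16^2 = 256 ≡ 256 (mod 1591)
2^1024 ≡ 256^2 = 65536 ≡ 305 (mod 1591)
1590 = 1024 + 512 + 32 + 16 + 4 + 2 in binary powers of 2.
So 2^1590 ≡ 305 · 256 · 747 · 305 · 16 · 4 ≡ 471 (mod 1591).
Since 471 ≠ 1, base 2 is a Fermat witness: 1591 is composite.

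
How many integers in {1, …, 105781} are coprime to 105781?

Factor: 105781 = 13 · 79 · 103.
φ(105781) = (13−1) · (79−1) · (103−1) = 12 · 78 · 102 = 95472.

95472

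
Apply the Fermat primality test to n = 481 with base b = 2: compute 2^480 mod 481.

248

2^1 ≡ 2 (mod 481)
2^2 ≡ 2^2 = 4 ≡ 4 (mod 481)
2^4 ≡ 4^2 = 16 ≡ 16 (mod 481)
2^8 ≡ 16^2 = 256 ≡ 256 (mod 481)
2^16 ≡ 256^2 = 65536 ≡ 120 (mod 481)
2^32 ≡ 120^2 = 14400 ≡ 451 (mod 481)
2^64 ≡ 451^2 = 203401 ≡ 419 (mod 481)
2^128 ≡ 419^2 = 175561 ≡ 477 (mod 481)
2^256 ≡ 477^2 = 227529 ≡ 16 (mod 481)
480 = 256 + 128 + 64 + 32 in binary powers of 2.
So 2^480 ≡ 16 · 477 · 419 · 451 ≡ 248 (mod 481).
Since 248 ≠ 1, base 2 is a Fermat witness: 481 is composite.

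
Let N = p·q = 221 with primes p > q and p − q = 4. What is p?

17

Since p = q + 4, we have 221 = q(q + 4), so q² + 4q − 221 = 0.
Discriminant: 4² + 4·221 = 16 + 884 = 900; √900 = 30.
q = (−4 + 30)/2 = 13, and p = q + 4 = 17.
Check: 13 · 17 = 221.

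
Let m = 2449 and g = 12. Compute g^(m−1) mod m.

907

12^1 ≡ 12 (mod 2449)
12^2 ≡ 12^2 = 144 ≡ 144 (mod 2449)
12^4 ≡ 144^2 = 20736 ≡ 1144 (mod 2449)
12^8 ≡ 1144^2 = 1308736 ≡ 970 (mod 2449)
12^16 ≡ 970^2 = 940900 ≡ 484 (mod 2449)
12^32 ≡ 484^2 = 234256 ≡ 1601 (mod 2449)
12^64 ≡ 1601^2 = 2563201 ≡ 1547 (mod 2449)
12^128 ≡ 1547^2 = 2393209 ≡ 536 (mod 2449)
12^256 ≡ 536^2 = 287296 ≡ 763 (mod 2449)
12^512 ≡ 763^2 = 582169 ≡ 1756 (mod 2449)
12^1024 ≡ 1756^2 = 3083536 ≡ 245 (mod 2449)
12^2048 ≡ 245^2 = 60025 ≡ 1249 (mod 2449)
2448 = 2048 + 256 + 128 + 16 in binary powers of 2.
So 12^2448 ≡ 1249 · 763 · 536 · 484 ≡ 907 (mod 2449).
Since 907 ≠ 1, base 12 is a Fermat witness: 2449 is composite.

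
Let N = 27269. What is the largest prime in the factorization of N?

27269 = 11 · 2479
2479 = 37 · 67
67 is prime.
So 27269 = 11 · 37 · 67; the largest prime factor is 67.

67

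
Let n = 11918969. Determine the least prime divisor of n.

89

11918969 is odd.
Digit sum 44, not divisible by 3.
Ends in 9: not divisible by 5.
7: 11918969 = 7·1702709 + 6
11: 11918969 = 11·1083542 + 7
13: 11918969 = 13·916843 + 10
17: 11918969 = 17·701115 + 14
19: 11918969 = 19·627314 + 3
23: 11918969 = 23·518216 + 1
29: 11918969 = 29·410998 + 27
31: 11918969 = 31·384482 + 27
37: 11918969 = 37·322134 + 11
41: 11918969 = 41·290706 + 23
43: 11918969 = 43·277185 + 14
47: 11918969 = 47·253595 + 4
53: 11918969 = 53·224886 + 11
59: 11918969 = 59·202016 + 25
61: 11918969 = 61·195392 + 57
67: 11918969 = 67·177895 + 4
71: 11918969 = 71·167872 + 57
73: 11918969 = 73·163273 + 40
79: 11918969 = 79·150873 + 2
83: 11918969 = 83·143602 + 3
89: 11918969 = 89·133921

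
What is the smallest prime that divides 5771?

5771 is odd.
Digit sum 20, not divisible by 3.
Ends in 1: not divisible by 5.
7: 5771 = 7·824 + 3
11: 5771 = 11·524 + 7
13: 5771 = 13·443 + 12
17: 5771 = 17·339 + 8
19: 5771 = 19·303 + 14
23: 5771 = 23·250 + 21
29: 5771 = 29·199

29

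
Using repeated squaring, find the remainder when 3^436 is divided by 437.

3^1 ≡ 3 (mod 437)
3^2 ≡ 3^2 = 9 ≡ 9 (mod 437)
3^4 ≡ 9^2 = 81 ≡ 81 (mod 437)
3^8 ≡ 81^2 = 6561 ≡ 6 (mod 437)
3^16 ≡ 6^2 = 36 ≡ 36 (mod 437)
3^32 ≡ 36^2 = 1296 ≡ 422 (mod 437)
3^64 ≡ 422^2 = 178084 ≡ 225 (mod 437)
3^128 ≡ 225^2 = 50625 ≡ 370 (mod 437)
3^256 ≡ 370^2 = 136900 ≡ 119 (mod 437)
436 = 256 + 128 + 32 + 16 + 4 in binary powers of 2.
So 3^436 ≡ 119 · 370 · 422 · 36 · 81 ≡ 347 (mod 437).
Since 347 ≠ 1, base 3 is a Fermat witness: 437 is composite.

347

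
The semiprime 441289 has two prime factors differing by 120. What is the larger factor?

727

Since p = q + 120, we have 441289 = q(q + 120), so q² + 120q − 441289 = 0.
Discriminant: 120² + 4·441289 = 14400 + 1765156 = 1779556; √1779556 = 1334.
q = (−120 + 1334)/2 = 607, and p = q + 120 = 727.
Check: 607 · 727 = 441289.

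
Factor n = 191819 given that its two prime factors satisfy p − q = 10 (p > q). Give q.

433

Since p = q + 10, we have 191819 = q(q + 10), so q² + 10q − 191819 = 0.
Discriminant: 10² + 4·191819 = 100 + 767276 = 767376; √767376 = 876.
q = (−10 + 876)/2 = 433, and p = q + 10 = 443.
Check: 433 · 443 = 191819.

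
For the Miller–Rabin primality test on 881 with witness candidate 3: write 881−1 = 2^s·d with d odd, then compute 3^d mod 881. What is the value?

881 − 1 = 880 = 2^4 · 55, so d = 55.
3^1 ≡ 3 (mod 881)
3^2 ≡ 3^2 = 9 ≡ 9 (mod 881)
3^4 ≡ 9^2 = 81 ≡ 81 (mod 881)
3^8 ≡ 81^2 = 6561 ≡ 394 (mod 881)
3^16 ≡ 394^2 = 155236 ≡ 180 (mod 881)
3^32 ≡ 180^2 = 32400 ≡ 684 (mod 881)
55 = 32 + 16 + 4 + 2 + 1 in binary powers of 2.
So 3^55 ≡ 684 · 180 · 81 · 9 · 3 ≡ 767 (mod 881).
Squaring chain: 767 → 662 → 387 → 880; reaches −1, so base 3 does not prove 881 composite.

767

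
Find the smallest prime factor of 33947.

33947 is odd.
Digit sum 26, not divisible by 3.
Ends in 7: not divisible by 5.
7: 33947 = 7·4849 + 4
11: 33947 = 11·3086 + 1
13: 33947 = 13·2611 + 4
17: 33947 = 17·1996 + 15
19: 33947 = 19·1786 + 13
23: 33947 = 23·1475 + 22
29: 33947 = 29·1170 + 17
31: 33947 = 31·1095 + 2
37: 33947 = 37·917 + 18
41: 33947 = 41·827 + 40
43: 33947 = 43·789 + 20
47: 33947 = 47·722 + 13
53: 33947 = 53·640 + 27
59: 33947 = 59·575 + 22
61: 33947 = 61·556 + 31
67: 33947 = 67·506 + 45
71: 33947 = 71·478 + 9
73: 33947 = 73·465 + 2
79: 33947 = 79·429 + 56
83: 33947 = 83·409

83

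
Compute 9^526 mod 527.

412

9^1 ≡ 9 (mod 527)
9^2 ≡ 9^2 = 81 ≡ 81 (mod 527)
9^4 ≡ 81^2 = 6561 ≡ 237 (mod 527)
9^8 ≡ 237^2 = 56169 ≡ 307 (mod 527)
9^16 ≡ 307^2 = 94249 ≡ 443 (mod 527)
9^32 ≡ 443^2 = 196249 ≡ 205 (mod 527)
9^64 ≡ 205^2 = 42025 ≡ 392 (mod 527)
9^128 ≡ 392^2 = 153664 ≡ 307 (mod 527)
9^256 ≡ 307^2 = 94249 ≡ 443 (mod 527)
9^512 ≡ 443^2 = 196249 ≡ 205 (mod 527)
526 = 512 + 8 + 4 + 2 in binary powers of 2.
So 9^526 ≡ 205 · 307 · 237 · 81 ≡ 412 (mod 527).
Since 412 ≠ 1, base 9 is a Fermat witness: 527 is composite.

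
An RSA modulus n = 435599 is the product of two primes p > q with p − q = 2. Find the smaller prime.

Since p = q + 2, we have 435599 = q(q + 2), so q² + 2q − 435599 = 0.
Discriminant: 2² + 4·435599 = 4 + 1742396 = 1742400; √1742400 = 1320.
q = (−2 + 1320)/2 = 659, and p = q + 2 = 661.
Check: 659 · 661 = 435599.

659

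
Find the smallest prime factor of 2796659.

2796659 is odd.
Digit sum 44, not divisible by 3.
Ends in 9: not divisible by 5.
7: 2796659 = 7·399522 + 5
11: 2796659 = 11·254241 + 8
13: 2796659 = 13·215127 + 8
17: 2796659 = 17·164509 + 6
19: 2796659 = 19·147192 + 11
23: 2796659 = 23·121593 + 20
29: 2796659 = 29·96436 + 15
31: 2796659 = 31·90214 + 25
37: 2796659 = 37·75585 + 14
41: 2796659 = 41·68211 + 8
43: 2796659 = 43·65038 + 25
47: 2796659 = 47·59503 + 18
53: 2796659 = 53·52767 + 8
59: 2796659 = 59·47401

59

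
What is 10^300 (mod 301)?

78

10^1 ≡ 10 (mod 301)
10^2 ≡ 10^2 = 100 ≡ 100 (mod 301)
10^4 ≡ 100^2 = 10000 ≡ 67 (mod 301)
10^8 ≡ 67^2 = 4489 ≡ 275 (mod 301)
10^16 ≡ 275^2 = 75625 ≡ 74 (mod 301)
10^32 ≡ 74^2 = 5476 ≡ 58 (mod 301)
10^64 ≡ 58^2 = 3364 ≡ 53 (mod 301)
10^128 ≡ 53^2 = 2809 ≡ 100 (mod 301)
10^256 ≡ 100^2 = 10000 ≡ 67 (mod 301)
300 = 256 + 32 + 8 + 4 in binary powers of 2.
So 10^300 ≡ 67 · 58 · 275 · 67 ≡ 78 (mod 301).
Since 78 ≠ 1, base 10 is a Fermat witness: 301 is composite.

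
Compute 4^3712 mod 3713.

4^1 ≡ 4 (mod 3713)
4^2 ≡ 4^2 = 16 ≡ 16 (mod 3713)
4^4 ≡ 16^2 = 256 ≡ 256 (mod 3713)
4^8 ≡ 256^2 = 65536 ≡ 2415 (mod 3713)
4^16 ≡ 2415^2 = 5832225 ≡ 2815 (mod 3713)
4^32 ≡ 2815^2 = 7924225 ≡ 683 (mod 3713)
4^64 ≡ 683^2 = 466489 ≡ 2364 (mod 3713)
4^128 ≡ 2364^2 = 5588496 ≡ 431 (mod 3713)
4^256 ≡ 431^2 = 185761 ≡ 111 (mod 3713)
4^512 ≡ 111^2 = 12321 ≡ 1182 (mod 3713)
4^1024 ≡ 1182^2 = 1397124 ≡ 1036 (mod 3713)
4^2048 ≡ 1036^2 = 1073296 ≡ 239 (mod 3713)
3712 = 2048 + 1024 + 512 + 128 in binary powers of 2.
So 4^3712 ≡ 239 · 1036 · 1182 · 431 ≡ 3033 (mod 3713).
Since 3033 ≠ 1, base 4 is a Fermat witness: 3713 is composite.

3033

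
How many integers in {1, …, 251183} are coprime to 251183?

235224

Factor: 251183 = 23 · 67 · 163.
φ(251183) = (23−1) · (67−1) · (163−1) = 22 · 66 · 162 = 235224.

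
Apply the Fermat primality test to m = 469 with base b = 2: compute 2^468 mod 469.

2^1 ≡ 2 (mod 469)
2^2 ≡ 2^2 = 4 ≡ 4 (mod 469)
2^4 ≡ 4^2 = 16 ≡ 16 (mod 469)
2^8 ≡ 16^2 = 256 ≡ 256 (mod 469)
2^16 ≡ 256^2 = 65536 ≡ 345 (mod 469)
2^32 ≡ 345^2 = 119025 ≡ 368 (mod 469)
2^64 ≡ 368^2 = 135424 ≡ 352 (mod 469)
2^128 ≡ 352^2 = 123904 ≡ 88 (mod 469)
2^256 ≡ 88^2 = 7744 ≡ 240 (mod 469)
468 = 256 + 128 + 64 + 16 + 4 in binary powers of 2.
So 2^468 ≡ 240 · 88 · 352 · 345 · 16 ≡ 64 (mod 469).
Since 64 ≠ 1, base 2 is a Fermat witness: 469 is composite.

64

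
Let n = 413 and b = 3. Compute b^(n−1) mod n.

375

3^1 ≡ 3 (mod 413)
3^2 ≡ 3^2 = 9 ≡ 9 (mod 413)
3^4 ≡ 9^2 = 81 ≡ 81 (mod 413)
3^8 ≡ 81^2 = 6561 ≡ 366 (mod 413)
3^16 ≡ 366^2 = 133956 ≡ 144 (mod 413)
3^32 ≡ 144^2 = 20736 ≡ 86 (mod 413)
3^64 ≡ 86^2 = 7396 ≡ 375 (mod 413)
3^128 ≡ 375^2 = 140625 ≡ 205 (mod 413)
3^256 ≡ 205^2 = 42025 ≡ 312 (mod 413)
412 = 256 + 128 + 16 + 8 + 4 in binary powers of 2.
So 3^412 ≡ 312 · 205 · 144 · 366 · 81 ≡ 375 (mod 413).
Since 375 ≠ 1, base 3 is a Fermat witness: 413 is composite.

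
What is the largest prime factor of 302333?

302333 = 43 · 7031
7031 = 79 · 89
89 is prime.
So 302333 = 43 · 79 · 89; the largest prime factor is 89.

89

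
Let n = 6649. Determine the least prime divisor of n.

61

6649 is odd.
Digit sum 25, not divisible by 3.
Ends in 9: not divisible by 5.
7: 6649 = 7·949 + 6
11: 6649 = 11·604 + 5
13: 6649 = 13·511 + 6
17: 6649 = 17·391 + 2
19: 6649 = 19·349 + 18
23: 6649 = 23·289 + 2
29: 6649 = 29·229 + 8
31: 6649 = 31·214 + 15
37: 6649 = 37·179 + 26
41: 6649 = 41·162 + 7
43: 6649 = 43·154 + 27
47: 6649 = 47·141 + 22
53: 6649 = 53·125 + 24
59: 6649 = 59·112 + 41
61: 6649 = 61·109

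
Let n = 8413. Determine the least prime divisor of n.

47

8413 is odd.
Digit sum 16, not divisible by 3.
Ends in 3: not divisible by 5.
7: 8413 = 7·1201 + 6
11: 8413 = 11·764 + 9
13: 8413 = 13·647 + 2
17: 8413 = 17·494 + 15
19: 8413 = 19·442 + 15
23: 8413 = 23·365 + 18
29: 8413 = 29·290 + 3
31: 8413 = 31·271 + 12
37: 8413 = 37·227 + 14
41: 8413 = 41·205 + 8
43: 8413 = 43·195 + 28
47: 8413 = 47·179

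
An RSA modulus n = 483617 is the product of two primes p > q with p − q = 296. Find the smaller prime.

563

Since p = q + 296, we have 483617 = q(q + 296), so q² + 296q − 483617 = 0.
Discriminant: 296² + 4·483617 = 87616 + 1934468 = 2022084; √2022084 = 1422.
q = (−296 + 1422)/2 = 563, and p = q + 296 = 859.
Check: 563 · 859 = 483617.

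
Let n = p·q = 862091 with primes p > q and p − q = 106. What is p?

Since p = q + 106, we have 862091 = q(q + 106), so q² + 106q − 862091 = 0.
Discriminant: 106² + 4·862091 = 11236 + 3448364 = 3459600; √3459600 = 1860.
q = (−106 + 1860)/2 = 877, and p = q + 106 = 983.
Check: 877 · 983 = 862091.

983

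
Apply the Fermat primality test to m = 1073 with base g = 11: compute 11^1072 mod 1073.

11^1 ≡ 11 (mod 1073)
11^2 ≡ 11^2 = 121 ≡ 121 (mod 1073)
11^4 ≡ 121^2 = 14641 ≡ 692 (mod 1073)
11^8 ≡ 692^2 = 478864 ≡ 306 (mod 1073)
11^16 ≡ 306^2 = 93636 ≡ 285 (mod 1073)
11^32 ≡ 285^2 = 81225 ≡ 750 (mod 1073)
11^64 ≡ 750^2 = 562500 ≡ 248 (mod 1073)
11^128 ≡ 248^2 = 61504 ≡ 343 (mod 1073)
11^256 ≡ 343^2 = 117649 ≡ 692 (mod 1073)
11^512 ≡ 692^2 = 478864 ≡ 306 (mod 1073)
11^1024 ≡ 306^2 = 93636 ≡ 285 (mod 1073)
1072 = 1024 + 32 + 16 in binary powers of 2.
So 11^1072 ≡ 285 · 750 · 285 ≡ 248 (mod 1073).
Since 248 ≠ 1, base 11 is a Fermat witness: 1073 is composite.

248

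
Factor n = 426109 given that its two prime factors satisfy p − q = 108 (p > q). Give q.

Since p = q + 108, we have 426109 = q(q + 108), so q² + 108q − 426109 = 0.
Discriminant: 108² + 4·426109 = 11664 + 1704436 = 1716100; √1716100 = 1310.
q = (−108 + 1310)/2 = 601, and p = q + 108 = 709.
Check: 601 · 709 = 426109.

601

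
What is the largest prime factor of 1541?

1541 = 23 · 67
67 is prime.
So 1541 = 23 · 67; the largest prime factor is 67.

67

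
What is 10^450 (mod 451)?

1

10^1 ≡ 10 (mod 451)
10^2 ≡ 10^2 = 100 ≡ 100 (mod 451)
10^4 ≡ 100^2 = 10000 ≡ 78 (mod 451)
10^8 ≡ 78^2 = 6084 ≡ 221 (mod 451)
10^16 ≡ 221^2 = 48841 ≡ 133 (mod 451)
10^32 ≡ 133^2 = 17689 ≡ 100 (mod 451)
10^64 ≡ 100^2 = 10000 ≡ 78 (mod 451)
10^128 ≡ 78^2 = 6084 ≡ 221 (mod 451)
10^256 ≡ 221^2 = 48841 ≡ 133 (mod 451)
450 = 256 + 128 + 64 + 2 in binary powers of 2.
So 10^450 ≡ 133 · 221 · 78 · 100 ≡ 1 (mod 451).
Since the result is 1, base 10 gives no evidence that 451 is composite.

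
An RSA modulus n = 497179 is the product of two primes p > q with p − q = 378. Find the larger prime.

Since p = q + 378, we have 497179 = q(q + 378), so q² + 378q − 497179 = 0.
Discriminant: 378² + 4·497179 = 142884 + 1988716 = 2131600; √2131600 = 1460.
q = (−378 + 1460)/2 = 541, and p = q + 378 = 919.
Check: 541 · 919 = 497179.

919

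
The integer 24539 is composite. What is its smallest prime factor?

53

24539 is odd.
Digit sum 23, not divisible by 3.
Ends in 9: not divisible by 5.
7: 24539 = 7·3505 + 4
11: 24539 = 11·2230 + 9
13: 24539 = 13·1887 + 8
17: 24539 = 17·1443 + 8
19: 24539 = 19·1291 + 10
23: 24539 = 23·1066 + 21
29: 24539 = 29·846 + 5
31: 24539 = 31·791 + 18
37: 24539 = 37·663 + 8
41: 24539 = 41·598 + 21
43: 24539 = 43·570 + 29
47: 24539 = 47·522 + 5
53: 24539 = 53·463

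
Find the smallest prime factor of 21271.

21271 is odd.
Digit sum 13, not divisible by 3.
Ends in 1: not divisible by 5.
7: 21271 = 7·3038 + 5
11: 21271 = 11·1933 + 8
13: 21271 = 13·1636 + 3
17: 21271 = 17·1251 + 4
19: 21271 = 19·1119 + 10
23: 21271 = 23·924 + 19
29: 21271 = 29·733 + 14
31: 21271 = 31·686 + 5
37: 21271 = 37·574 + 33
41: 21271 = 41·518 + 33
43: 21271 = 43·494 + 29
47: 21271 = 47·452 + 27
53: 21271 = 53·401 + 18
59: 21271 = 59·360 + 31
61: 21271 = 61·348 + 43
67: 21271 = 67·317 + 32
71: 21271 = 71·299 + 42
73: 21271 = 73·291 + 28
79: 21271 = 79·269 + 20
83: 21271 = 83·256 + 23
89: 21271 = 89·239

89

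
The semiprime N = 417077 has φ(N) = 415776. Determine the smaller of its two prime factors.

φ(n) = (p−1)(q−1) = n − (p+q) + 1, so p + q = 417077 − 415776 + 1 = 1302.
p and q are the roots of t² − 1302t + 417077 = 0.
Discriminant: 1302² − 4·417077 = 1695204 − 1668308 = 26896; √26896 = 164.
q = (1302 − 164)/2 = 569, p = (1302 + 164)/2 = 733.
Check: 569 · 733 = 417077.

569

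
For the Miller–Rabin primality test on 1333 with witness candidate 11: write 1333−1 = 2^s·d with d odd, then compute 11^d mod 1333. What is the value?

1333 − 1 = 1332 = 2^2 · 333, so d = 333.
11^1 ≡ 11 (mod 1333)
11^2 ≡ 11^2 = 121 ≡ 121 (mod 1333)
11^4 ≡ 121^2 = 14641 ≡ 1311 (mod 1333)
11^8 ≡ 1311^2 = 1718721 ≡ 484 (mod 1333)
11^16 ≡ 484^2 = 234256 ≡ 981 (mod 1333)
11^32 ≡ 981^2 = 962361 ≡ 1268 (mod 1333)
11^64 ≡ 1268^2 = 1607824 ≡ 226 (mod 1333)
11^128 ≡ 226^2 = 51076 ≡ 422 (mod 1333)
11^256 ≡ 422^2 = 178084 ≡ 795 (mod 1333)
333 = 256 + 64 + 8 + 4 + 1 in binary powers of 2.
So 11^333 ≡ 795 · 226 · 484 · 1311 · 11 ≡ 494 (mod 1333).
Squaring chain: 494 → 97; never reaches −1, so base 11 is a Miller–Rabin witness that 1333 is composite.

494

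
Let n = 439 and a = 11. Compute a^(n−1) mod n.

11^1 ≡ 11 (mod 439)
11^2 ≡ 11^2 = 121 ≡ 121 (mod 439)
11^4 ≡ 121^2 = 14641 ≡ 154 (mod 439)
11^8 ≡ 154^2 = 23716 ≡ 10 (mod 439)
11^16 ≡ 10^2 = 100 ≡ 100 (mod 439)
11^32 ≡ 100^2 = 10000 ≡ 342 (mod 439)
11^64 ≡ 342^2 = 116964 ≡ 190 (mod 439)
11^128 ≡ 190^2 = 36100 ≡ 102 (mod 439)
11^256 ≡ 102^2 = 10404 ≡ 307 (mod 439)
438 = 256 + 128 + 32 + 16 + 4 + 2 in binary powers of 2.
So 11^438 ≡ 307 · 102 · 342 · 100 · 154 · 121 ≡ 1 (mod 439).
Since the result is 1, base 11 gives no evidence that 439 is composite.

1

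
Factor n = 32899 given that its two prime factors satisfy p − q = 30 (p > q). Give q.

Since p = q + 30, we have 32899 = q(q + 30), so q² + 30q − 32899 = 0.
Discriminant: 30² + 4·32899 = 900 + 131596 = 132496; √132496 = 364.
q = (−30 + 364)/2 = 167, and p = q + 30 = 197.
Check: 167 · 197 = 32899.

167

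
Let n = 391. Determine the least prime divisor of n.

391 is odd.
Digit sum 13, not divisible by 3.
Ends in 1: not divisible by 5.
7: 391 = 7·55 + 6
11: 391 = 11·35 + 6
13: 391 = 13·30 + 1
17: 391 = 17·23

17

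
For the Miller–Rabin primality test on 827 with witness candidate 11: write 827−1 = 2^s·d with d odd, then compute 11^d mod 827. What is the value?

827 − 1 = 826 = 2^1 · 413, so d = 413.
11^1 ≡ 11 (mod 827)
11^2 ≡ 11^2 = 121 ≡ 121 (mod 827)
11^4 ≡ 121^2 = 14641 ≡ 582 (mod 827)
11^8 ≡ 582^2 = 338724 ≡ 481 (mod 827)
11^16 ≡ 481^2 = 231361 ≡ 628 (mod 827)
11^32 ≡ 628^2 = 394384 ≡ 732 (mod 827)
11^64 ≡ 732^2 = 535824 ≡ 755 (mod 827)
11^128 ≡ 755^2 = 570025 ≡ 222 (mod 827)
11^256 ≡ 222^2 = 49284 ≡ 491 (mod 827)
413 = 256 + 128 + 16 + 8 + 4 + 1 in binary powers of 2.
So 11^413 ≡ 491 · 222 · 628 · 481 · 582 · 11 ≡ 1 (mod 827).
Since 11^d ≡ 1 (mod 827), base 11 does not prove 827 composite.

1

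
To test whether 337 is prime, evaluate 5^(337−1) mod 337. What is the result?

1

5^1 ≡ 5 (mod 337)
5^2 ≡ 5^2 = 25 ≡ 25 (mod 337)
5^4 ≡ 25^2 = 625 ≡ 288 (mod 337)
5^8 ≡ 288^2 = 82944 ≡ 42 (mod 337)
5^16 ≡ 42^2 = 1764 ≡ 79 (mod 337)
5^32 ≡ 79^2 = 6241 ≡ 175 (mod 337)
5^64 ≡ 175^2 = 30625 ≡ 295 (mod 337)
5^128 ≡ 295^2 = 87025 ≡ 79 (mod 337)
5^256 ≡ 79^2 = 6241 ≡ 175 (mod 337)
336 = 256 + 64 + 16 in binary powers of 2.
So 5^336 ≡ 175 · 295 · 79 ≡ 1 (mod 337).
Since the result is 1, base 5 gives no evidence that 337 is composite.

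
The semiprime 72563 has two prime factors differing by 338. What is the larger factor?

Since p = q + 338, we have 72563 = q(q + 338), so q² + 338q − 72563 = 0.
Discriminant: 338² + 4·72563 = 114244 + 290252 = 404496; √404496 = 636.
q = (−338 + 636)/2 = 149, and p = q + 338 = 487.
Check: 149 · 487 = 72563.

487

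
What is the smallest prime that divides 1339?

13

1339 is odd.
Digit sum 16, not divisible by 3.
Ends in 9: not divisible by 5.
7: 1339 = 7·191 + 2
11: 1339 = 11·121 + 8
13: 1339 = 13·103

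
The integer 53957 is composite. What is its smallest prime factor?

79

53957 is odd.
Digit sum 29, not divisible by 3.
Ends in 7: not divisible by 5.
7: 53957 = 7·7708 + 1
11: 53957 = 11·4905 + 2
13: 53957 = 13·4150 + 7
17: 53957 = 17·3173 + 16
19: 53957 = 19·2839 + 16
23: 53957 = 23·2345 + 22
29: 53957 = 29·1860 + 17
31: 53957 = 31·1740 + 17
37: 53957 = 37·1458 + 11
41: 53957 = 41·1316 + 1
43: 53957 = 43·1254 + 35
47: 53957 = 47·1148 + 1
53: 53957 = 53·1018 + 3
59: 53957 = 59·914 + 31
61: 53957 = 61·884 + 33
67: 53957 = 67·805 + 22
71: 53957 = 71·759 + 68
73: 53957 = 73·739 + 10
79: 53957 = 79·683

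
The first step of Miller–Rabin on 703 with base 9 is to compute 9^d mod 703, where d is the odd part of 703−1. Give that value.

703 − 1 = 702 = 2^1 · 351, so d = 351.
9^1 ≡ 9 (mod 703)
9^2 ≡ 9^2 = 81 ≡ 81 (mod 703)
9^4 ≡ 81^2 = 6561 ≡ 234 (mod 703)
9^8 ≡ 234^2 = 54756 ≡ 625 (mod 703)
9^16 ≡ 625^2 = 390625 ≡ 460 (mod 703)
9^32 ≡ 460^2 = 211600 ≡ 700 (mod 703)
9^64 ≡ 700^2 = 490000 ≡ 9 (mod 703)
9^128 ≡ 9^2 = 81 ≡ 81 (mod 703)
9^256 ≡ 81^2 = 6561 ≡ 234 (mod 703)
351 = 256 + 64 + 16 + 8 + 4 + 2 + 1 in binary powers of 2.
So 9^351 ≡ 234 · 9 · 460 · 625 · 234 · 81 · 9 ≡ 1 (mod 703).
Since 9^d ≡ 1 (mod 703), base 9 does not prove 703 composite.

1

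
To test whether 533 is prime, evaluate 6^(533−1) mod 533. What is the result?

6^1 ≡ 6 (mod 533)
6^2 ≡ 6^2 = 36 ≡ 36 (mod 533)
6^4 ≡ 36^2 = 1296 ≡ 230 (mod 533)
6^8 ≡ 230^2 = 52900 ≡ 133 (mod 533)
6^16 ≡ 133^2 = 17689 ≡ 100 (mod 533)
6^32 ≡ 100^2 = 10000 ≡ 406 (mod 533)
6^64 ≡ 406^2 = 164836 ≡ 139 (mod 533)
6^128 ≡ 139^2 = 19321 ≡ 133 (mod 533)
6^256 ≡ 133^2 = 17689 ≡ 100 (mod 533)
6^512 ≡ 100^2 = 10000 ≡ 406 (mod 533)
532 = 512 + 16 + 4 in binary powers of 2.
So 6^532 ≡ 406 · 100 · 230 ≡ 373 (mod 533).
Since 373 ≠ 1, base 6 is a Fermat witness: 533 is composite.

373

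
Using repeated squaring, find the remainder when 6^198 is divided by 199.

6^1 ≡ 6 (mod 199)
6^2 ≡ 6^2 = 36 ≡ 36 (mod 199)
6^4 ≡ 36^2 = 1296 ≡ 102 (mod 199)
6^8 ≡ 102^2 = 10404 ≡ 56 (mod 199)
6^16 ≡ 56^2 = 3136 ≡ 151 (mod 199)
6^32 ≡ 151^2 = 22801 ≡ 115 (mod 199)
6^64 ≡ 115^2 = 13225 ≡ 91 (mod 199)
6^128 ≡ 91^2 = 8281 ≡ 122 (mod 199)
198 = 128 + 64 + 4 + 2 in binary powers of 2.
So 6^198 ≡ 122 · 91 · 102 · 36 ≡ 1 (mod 199).
Since the result is 1, base 6 gives no evidence that 199 is composite.

1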